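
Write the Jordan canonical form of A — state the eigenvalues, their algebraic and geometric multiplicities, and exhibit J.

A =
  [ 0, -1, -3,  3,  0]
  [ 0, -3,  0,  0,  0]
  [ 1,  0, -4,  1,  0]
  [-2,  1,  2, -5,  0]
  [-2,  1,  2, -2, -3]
J_2(-3) ⊕ J_2(-3) ⊕ J_1(-3)

The characteristic polynomial is
  det(x·I − A) = x^5 + 15*x^4 + 90*x^3 + 270*x^2 + 405*x + 243 = (x + 3)^5

Eigenvalues and multiplicities (the geometric multiplicity of λ is n − rank(A − λI), which equals the number of Jordan blocks for λ):
  λ = -3: algebraic multiplicity = 5, geometric multiplicity = 3

Determining the block sizes for each eigenvalue:
  λ = -3: with am = 5 and gm = 3, the partition is not yet determined (e.g. several partitions of 5 into 3 parts exist). Let N = A − (-3)·I. Computing rank(N^1) = 2, rank(N^2) = 0; the number of blocks of size ≥ j is rank(N^{j−1}) − rank(N^j), giving [3, 2]. So we have 2 block(s) of size 2, 1 block(s) of size 1 → block sizes [2, 2, 1]

Assembling the blocks gives a Jordan form
J =
  [-3,  1,  0,  0,  0]
  [ 0, -3,  0,  0,  0]
  [ 0,  0, -3,  1,  0]
  [ 0,  0,  0, -3,  0]
  [ 0,  0,  0,  0, -3]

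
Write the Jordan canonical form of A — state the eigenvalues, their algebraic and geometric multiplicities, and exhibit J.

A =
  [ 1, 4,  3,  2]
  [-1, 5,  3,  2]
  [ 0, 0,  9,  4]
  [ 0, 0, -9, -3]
J_3(3) ⊕ J_1(3)

The characteristic polynomial is
  det(x·I − A) = x^4 - 12*x^3 + 54*x^2 - 108*x + 81 = (x - 3)^4

Eigenvalues and multiplicities (the geometric multiplicity of λ is n − rank(A − λI), which equals the number of Jordan blocks for λ):
  λ = 3: algebraic multiplicity = 4, geometric multiplicity = 2

Determining the block sizes for each eigenvalue:
  λ = 3: with am = 4 and gm = 2, the partition is not yet determined (e.g. several partitions of 4 into 2 parts exist). Let N = A − (3)·I. Computing rank(N^1) = 2, rank(N^2) = 1, rank(N^3) = 0; the number of blocks of size ≥ j is rank(N^{j−1}) − rank(N^j), giving [2, 1, 1]. So we have 1 block(s) of size 3, 1 block(s) of size 1 → block sizes [3, 1]

Assembling the blocks gives a Jordan form
J =
  [3, 1, 0, 0]
  [0, 3, 1, 0]
  [0, 0, 3, 0]
  [0, 0, 0, 3]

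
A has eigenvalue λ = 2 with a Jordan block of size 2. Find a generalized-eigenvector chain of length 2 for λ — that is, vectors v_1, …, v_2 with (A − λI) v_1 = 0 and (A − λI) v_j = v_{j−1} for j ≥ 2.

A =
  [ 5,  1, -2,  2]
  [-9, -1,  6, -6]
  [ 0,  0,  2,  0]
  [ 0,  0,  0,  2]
A Jordan chain for λ = 2 of length 2:
v_1 = (3, -9, 0, 0)ᵀ
v_2 = (1, 0, 0, 0)ᵀ

Let N = A − (2)·I. We want v_2 with N^2 v_2 = 0 but N^1 v_2 ≠ 0; then v_{j-1} := N · v_j for j = 2, …, 2.

Pick v_2 = (1, 0, 0, 0)ᵀ.
Then v_1 = N · v_2 = (3, -9, 0, 0)ᵀ.

Sanity check: (A − (2)·I) v_1 = (0, 0, 0, 0)ᵀ = 0. ✓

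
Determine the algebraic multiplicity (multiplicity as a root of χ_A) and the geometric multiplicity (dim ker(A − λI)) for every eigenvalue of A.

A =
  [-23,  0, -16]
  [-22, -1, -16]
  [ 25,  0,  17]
λ = -3: alg = 2, geom = 1; λ = -1: alg = 1, geom = 1

Step 1 — factor the characteristic polynomial to read off the algebraic multiplicities:
  χ_A(x) = (x + 1)*(x + 3)^2

Step 2 — compute geometric multiplicities via the rank-nullity identity g(λ) = n − rank(A − λI):
  rank(A − (-3)·I) = 2, so dim ker(A − (-3)·I) = n − 2 = 1
  rank(A − (-1)·I) = 2, so dim ker(A − (-1)·I) = n − 2 = 1

Summary:
  λ = -3: algebraic multiplicity = 2, geometric multiplicity = 1
  λ = -1: algebraic multiplicity = 1, geometric multiplicity = 1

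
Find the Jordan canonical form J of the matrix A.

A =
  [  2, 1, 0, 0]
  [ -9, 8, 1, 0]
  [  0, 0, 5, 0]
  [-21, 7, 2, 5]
J_3(5) ⊕ J_1(5)

The characteristic polynomial is
  det(x·I − A) = x^4 - 20*x^3 + 150*x^2 - 500*x + 625 = (x - 5)^4

Eigenvalues and multiplicities (the geometric multiplicity of λ is n − rank(A − λI), which equals the number of Jordan blocks for λ):
  λ = 5: algebraic multiplicity = 4, geometric multiplicity = 2

Determining the block sizes for each eigenvalue:
  λ = 5: with am = 4 and gm = 2, the partition is not yet determined (e.g. several partitions of 4 into 2 parts exist). Let N = A − (5)·I. Computing rank(N^1) = 2, rank(N^2) = 1, rank(N^3) = 0; the number of blocks of size ≥ j is rank(N^{j−1}) − rank(N^j), giving [2, 1, 1]. So we have 1 block(s) of size 3, 1 block(s) of size 1 → block sizes [3, 1]

Assembling the blocks gives a Jordan form
J =
  [5, 1, 0, 0]
  [0, 5, 1, 0]
  [0, 0, 5, 0]
  [0, 0, 0, 5]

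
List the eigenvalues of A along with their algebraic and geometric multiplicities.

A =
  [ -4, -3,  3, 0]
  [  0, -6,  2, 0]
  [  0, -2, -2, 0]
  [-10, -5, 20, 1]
λ = -4: alg = 3, geom = 2; λ = 1: alg = 1, geom = 1

Step 1 — factor the characteristic polynomial to read off the algebraic multiplicities:
  χ_A(x) = (x - 1)*(x + 4)^3

Step 2 — compute geometric multiplicities via the rank-nullity identity g(λ) = n − rank(A − λI):
  rank(A − (-4)·I) = 2, so dim ker(A − (-4)·I) = n − 2 = 2
  rank(A − (1)·I) = 3, so dim ker(A − (1)·I) = n − 3 = 1

Summary:
  λ = -4: algebraic multiplicity = 3, geometric multiplicity = 2
  λ = 1: algebraic multiplicity = 1, geometric multiplicity = 1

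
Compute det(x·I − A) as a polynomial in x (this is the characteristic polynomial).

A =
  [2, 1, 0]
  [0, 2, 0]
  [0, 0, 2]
x^3 - 6*x^2 + 12*x - 8

Expanding det(x·I − A) (e.g. by cofactor expansion or by noting that A is similar to its Jordan form J, which has the same characteristic polynomial as A) gives
  χ_A(x) = x^3 - 6*x^2 + 12*x - 8
which factors as (x - 2)^3. The eigenvalues (with algebraic multiplicities) are λ = 2 with multiplicity 3.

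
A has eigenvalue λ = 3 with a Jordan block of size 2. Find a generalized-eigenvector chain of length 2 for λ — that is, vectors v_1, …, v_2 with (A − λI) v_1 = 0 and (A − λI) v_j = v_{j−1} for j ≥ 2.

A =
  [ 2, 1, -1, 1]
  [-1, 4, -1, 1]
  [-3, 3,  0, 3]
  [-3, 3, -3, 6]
A Jordan chain for λ = 3 of length 2:
v_1 = (-1, -1, -3, -3)ᵀ
v_2 = (1, 0, 0, 0)ᵀ

Let N = A − (3)·I. We want v_2 with N^2 v_2 = 0 but N^1 v_2 ≠ 0; then v_{j-1} := N · v_j for j = 2, …, 2.

Pick v_2 = (1, 0, 0, 0)ᵀ.
Then v_1 = N · v_2 = (-1, -1, -3, -3)ᵀ.

Sanity check: (A − (3)·I) v_1 = (0, 0, 0, 0)ᵀ = 0. ✓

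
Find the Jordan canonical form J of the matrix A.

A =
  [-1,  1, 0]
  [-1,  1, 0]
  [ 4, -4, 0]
J_2(0) ⊕ J_1(0)

The characteristic polynomial is
  det(x·I − A) = x^3

Eigenvalues and multiplicities (the geometric multiplicity of λ is n − rank(A − λI), which equals the number of Jordan blocks for λ):
  λ = 0: algebraic multiplicity = 3, geometric multiplicity = 2

Determining the block sizes for each eigenvalue:
  λ = 0: 2 blocks summing to 3 forces exactly one block of size 2 and the rest size 1 → block sizes [2, 1]

Assembling the blocks gives a Jordan form
J =
  [0, 1, 0]
  [0, 0, 0]
  [0, 0, 0]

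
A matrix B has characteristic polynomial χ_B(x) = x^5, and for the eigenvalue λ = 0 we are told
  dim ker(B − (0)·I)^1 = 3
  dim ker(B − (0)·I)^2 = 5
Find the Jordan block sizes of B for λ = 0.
Block sizes for λ = 0: [2, 2, 1]

From the dimensions of kernels of powers, the number of Jordan blocks of size at least j is d_j − d_{j−1} where d_j = dim ker(N^j) (with d_0 = 0). Computing the differences gives [3, 2].
The number of blocks of size exactly k is (#blocks of size ≥ k) − (#blocks of size ≥ k + 1), so the partition is: 1 block(s) of size 1, 2 block(s) of size 2.
In nonincreasing order the block sizes are [2, 2, 1].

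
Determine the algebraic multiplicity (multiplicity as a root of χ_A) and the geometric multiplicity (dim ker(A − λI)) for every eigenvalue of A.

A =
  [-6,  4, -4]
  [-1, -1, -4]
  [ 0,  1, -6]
λ = -5: alg = 1, geom = 1; λ = -4: alg = 2, geom = 1

Step 1 — factor the characteristic polynomial to read off the algebraic multiplicities:
  χ_A(x) = (x + 4)^2*(x + 5)

Step 2 — compute geometric multiplicities via the rank-nullity identity g(λ) = n − rank(A − λI):
  rank(A − (-5)·I) = 2, so dim ker(A − (-5)·I) = n − 2 = 1
  rank(A − (-4)·I) = 2, so dim ker(A − (-4)·I) = n − 2 = 1

Summary:
  λ = -5: algebraic multiplicity = 1, geometric multiplicity = 1
  λ = -4: algebraic multiplicity = 2, geometric multiplicity = 1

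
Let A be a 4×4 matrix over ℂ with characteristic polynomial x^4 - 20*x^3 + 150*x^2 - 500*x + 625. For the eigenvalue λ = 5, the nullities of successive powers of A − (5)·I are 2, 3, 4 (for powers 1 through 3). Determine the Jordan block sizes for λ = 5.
Block sizes for λ = 5: [3, 1]

From the dimensions of kernels of powers, the number of Jordan blocks of size at least j is d_j − d_{j−1} where d_j = dim ker(N^j) (with d_0 = 0). Computing the differences gives [2, 1, 1].
The number of blocks of size exactly k is (#blocks of size ≥ k) − (#blocks of size ≥ k + 1), so the partition is: 1 block(s) of size 1, 1 block(s) of size 3.
In nonincreasing order the block sizes are [3, 1].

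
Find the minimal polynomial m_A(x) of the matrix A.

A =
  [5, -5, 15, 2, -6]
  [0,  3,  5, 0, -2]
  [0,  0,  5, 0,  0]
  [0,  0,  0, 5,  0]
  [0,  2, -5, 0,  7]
x^3 - 15*x^2 + 75*x - 125

The characteristic polynomial is χ_A(x) = (x - 5)^5, so the eigenvalues are known. The minimal polynomial is
  m_A(x) = Π_λ (x − λ)^{k_λ}
where k_λ is the size of the *largest* Jordan block for λ (equivalently, the smallest k with (A − λI)^k v = 0 for every generalised eigenvector v of λ).

  λ = 5: largest Jordan block has size 3, contributing (x − 5)^3

So m_A(x) = (x - 5)^3 = x^3 - 15*x^2 + 75*x - 125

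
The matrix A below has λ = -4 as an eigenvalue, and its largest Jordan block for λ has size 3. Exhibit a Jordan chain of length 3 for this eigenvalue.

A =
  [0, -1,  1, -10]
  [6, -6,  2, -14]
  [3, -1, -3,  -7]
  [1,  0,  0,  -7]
A Jordan chain for λ = -4 of length 3:
v_1 = (3, 4, 2, 1)ᵀ
v_2 = (4, 6, 3, 1)ᵀ
v_3 = (1, 0, 0, 0)ᵀ

Let N = A − (-4)·I. We want v_3 with N^3 v_3 = 0 but N^2 v_3 ≠ 0; then v_{j-1} := N · v_j for j = 3, …, 2.

Pick v_3 = (1, 0, 0, 0)ᵀ.
Then v_2 = N · v_3 = (4, 6, 3, 1)ᵀ.
Then v_1 = N · v_2 = (3, 4, 2, 1)ᵀ.

Sanity check: (A − (-4)·I) v_1 = (0, 0, 0, 0)ᵀ = 0. ✓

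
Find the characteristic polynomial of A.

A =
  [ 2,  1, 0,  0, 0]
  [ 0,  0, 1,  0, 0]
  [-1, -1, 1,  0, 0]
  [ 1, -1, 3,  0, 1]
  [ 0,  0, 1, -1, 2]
x^5 - 5*x^4 + 10*x^3 - 10*x^2 + 5*x - 1

Expanding det(x·I − A) (e.g. by cofactor expansion or by noting that A is similar to its Jordan form J, which has the same characteristic polynomial as A) gives
  χ_A(x) = x^5 - 5*x^4 + 10*x^3 - 10*x^2 + 5*x - 1
which factors as (x - 1)^5. The eigenvalues (with algebraic multiplicities) are λ = 1 with multiplicity 5.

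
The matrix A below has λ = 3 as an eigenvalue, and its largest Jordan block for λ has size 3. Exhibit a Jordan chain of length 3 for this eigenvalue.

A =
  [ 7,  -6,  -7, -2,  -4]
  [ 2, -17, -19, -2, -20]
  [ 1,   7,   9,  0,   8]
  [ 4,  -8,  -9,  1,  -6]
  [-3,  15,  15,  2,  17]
A Jordan chain for λ = 3 of length 3:
v_1 = (1, 1, 0, 1, -1)ᵀ
v_2 = (4, 2, 1, 4, -3)ᵀ
v_3 = (1, 0, 0, 0, 0)ᵀ

Let N = A − (3)·I. We want v_3 with N^3 v_3 = 0 but N^2 v_3 ≠ 0; then v_{j-1} := N · v_j for j = 3, …, 2.

Pick v_3 = (1, 0, 0, 0, 0)ᵀ.
Then v_2 = N · v_3 = (4, 2, 1, 4, -3)ᵀ.
Then v_1 = N · v_2 = (1, 1, 0, 1, -1)ᵀ.

Sanity check: (A − (3)·I) v_1 = (0, 0, 0, 0, 0)ᵀ = 0. ✓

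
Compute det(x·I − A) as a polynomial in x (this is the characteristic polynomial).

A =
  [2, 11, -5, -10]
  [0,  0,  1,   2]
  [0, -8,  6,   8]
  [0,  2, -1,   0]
x^4 - 8*x^3 + 24*x^2 - 32*x + 16

Expanding det(x·I − A) (e.g. by cofactor expansion or by noting that A is similar to its Jordan form J, which has the same characteristic polynomial as A) gives
  χ_A(x) = x^4 - 8*x^3 + 24*x^2 - 32*x + 16
which factors as (x - 2)^4. The eigenvalues (with algebraic multiplicities) are λ = 2 with multiplicity 4.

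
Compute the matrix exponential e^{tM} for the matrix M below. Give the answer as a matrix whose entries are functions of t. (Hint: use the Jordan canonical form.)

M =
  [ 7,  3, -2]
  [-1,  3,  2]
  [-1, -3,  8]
e^{tM} =
  [t*exp(6*t) + exp(6*t), 3*t*exp(6*t), -2*t*exp(6*t)]
  [-t*exp(6*t), -3*t*exp(6*t) + exp(6*t), 2*t*exp(6*t)]
  [-t*exp(6*t), -3*t*exp(6*t), 2*t*exp(6*t) + exp(6*t)]

Strategy: write M = P · J · P⁻¹ where J is a Jordan canonical form, so e^{tM} = P · e^{tJ} · P⁻¹, and e^{tJ} can be computed block-by-block.

M has Jordan form
J =
  [6, 1, 0]
  [0, 6, 0]
  [0, 0, 6]
(up to reordering of blocks).

Per-block formulas:
  For a 2×2 Jordan block J_2(6): exp(t · J_2(6)) = e^(6t)·(I + t·N), where N is the 2×2 nilpotent shift.
  For a 1×1 block at λ = 6: exp(t · [6]) = [e^(6t)].

After assembling e^{tJ} and conjugating by P, we get:

e^{tM} =
  [t*exp(6*t) + exp(6*t), 3*t*exp(6*t), -2*t*exp(6*t)]
  [-t*exp(6*t), -3*t*exp(6*t) + exp(6*t), 2*t*exp(6*t)]
  [-t*exp(6*t), -3*t*exp(6*t), 2*t*exp(6*t) + exp(6*t)]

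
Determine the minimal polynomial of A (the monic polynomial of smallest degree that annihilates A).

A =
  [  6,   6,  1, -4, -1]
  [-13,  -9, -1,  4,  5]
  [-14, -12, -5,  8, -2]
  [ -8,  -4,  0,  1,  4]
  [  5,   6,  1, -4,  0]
x^3 + 5*x^2 + 3*x - 9

The characteristic polynomial is χ_A(x) = (x - 1)^2*(x + 3)^3, so the eigenvalues are known. The minimal polynomial is
  m_A(x) = Π_λ (x − λ)^{k_λ}
where k_λ is the size of the *largest* Jordan block for λ (equivalently, the smallest k with (A − λI)^k v = 0 for every generalised eigenvector v of λ).

  λ = -3: largest Jordan block has size 2, contributing (x + 3)^2
  λ = 1: largest Jordan block has size 1, contributing (x − 1)

So m_A(x) = (x - 1)*(x + 3)^2 = x^3 + 5*x^2 + 3*x - 9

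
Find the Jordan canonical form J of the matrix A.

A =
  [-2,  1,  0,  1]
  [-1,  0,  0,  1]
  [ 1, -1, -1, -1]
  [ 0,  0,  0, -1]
J_2(-1) ⊕ J_1(-1) ⊕ J_1(-1)

The characteristic polynomial is
  det(x·I − A) = x^4 + 4*x^3 + 6*x^2 + 4*x + 1 = (x + 1)^4

Eigenvalues and multiplicities (the geometric multiplicity of λ is n − rank(A − λI), which equals the number of Jordan blocks for λ):
  λ = -1: algebraic multiplicity = 4, geometric multiplicity = 3

Determining the block sizes for each eigenvalue:
  λ = -1: 3 blocks summing to 4 forces exactly one block of size 2 and the rest size 1 → block sizes [2, 1, 1]

Assembling the blocks gives a Jordan form
J =
  [-1,  1,  0,  0]
  [ 0, -1,  0,  0]
  [ 0,  0, -1,  0]
  [ 0,  0,  0, -1]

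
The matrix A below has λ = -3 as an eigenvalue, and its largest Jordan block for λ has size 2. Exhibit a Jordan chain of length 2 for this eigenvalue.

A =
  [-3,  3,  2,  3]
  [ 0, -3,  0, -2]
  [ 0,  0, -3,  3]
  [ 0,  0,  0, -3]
A Jordan chain for λ = -3 of length 2:
v_1 = (3, 0, 0, 0)ᵀ
v_2 = (0, 1, 0, 0)ᵀ

Let N = A − (-3)·I. We want v_2 with N^2 v_2 = 0 but N^1 v_2 ≠ 0; then v_{j-1} := N · v_j for j = 2, …, 2.

Pick v_2 = (0, 1, 0, 0)ᵀ.
Then v_1 = N · v_2 = (3, 0, 0, 0)ᵀ.

Sanity check: (A − (-3)·I) v_1 = (0, 0, 0, 0)ᵀ = 0. ✓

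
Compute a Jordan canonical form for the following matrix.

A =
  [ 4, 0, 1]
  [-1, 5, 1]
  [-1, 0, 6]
J_2(5) ⊕ J_1(5)

The characteristic polynomial is
  det(x·I − A) = x^3 - 15*x^2 + 75*x - 125 = (x - 5)^3

Eigenvalues and multiplicities (the geometric multiplicity of λ is n − rank(A − λI), which equals the number of Jordan blocks for λ):
  λ = 5: algebraic multiplicity = 3, geometric multiplicity = 2

Determining the block sizes for each eigenvalue:
  λ = 5: 2 blocks summing to 3 forces exactly one block of size 2 and the rest size 1 → block sizes [2, 1]

Assembling the blocks gives a Jordan form
J =
  [5, 1, 0]
  [0, 5, 0]
  [0, 0, 5]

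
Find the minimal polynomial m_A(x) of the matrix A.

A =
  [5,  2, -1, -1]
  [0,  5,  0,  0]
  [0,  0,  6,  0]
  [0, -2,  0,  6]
x^2 - 11*x + 30

The characteristic polynomial is χ_A(x) = (x - 6)^2*(x - 5)^2, so the eigenvalues are known. The minimal polynomial is
  m_A(x) = Π_λ (x − λ)^{k_λ}
where k_λ is the size of the *largest* Jordan block for λ (equivalently, the smallest k with (A − λI)^k v = 0 for every generalised eigenvector v of λ).

  λ = 5: largest Jordan block has size 1, contributing (x − 5)
  λ = 6: largest Jordan block has size 1, contributing (x − 6)

So m_A(x) = (x - 6)*(x - 5) = x^2 - 11*x + 30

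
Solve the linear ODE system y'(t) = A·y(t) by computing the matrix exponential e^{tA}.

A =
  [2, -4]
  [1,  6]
e^{tA} =
  [-2*t*exp(4*t) + exp(4*t), -4*t*exp(4*t)]
  [t*exp(4*t), 2*t*exp(4*t) + exp(4*t)]

Strategy: write A = P · J · P⁻¹ where J is a Jordan canonical form, so e^{tA} = P · e^{tJ} · P⁻¹, and e^{tJ} can be computed block-by-block.

A has Jordan form
J =
  [4, 1]
  [0, 4]
(up to reordering of blocks).

Per-block formulas:
  For a 2×2 Jordan block J_2(4): exp(t · J_2(4)) = e^(4t)·(I + t·N), where N is the 2×2 nilpotent shift.

After assembling e^{tJ} and conjugating by P, we get:

e^{tA} =
  [-2*t*exp(4*t) + exp(4*t), -4*t*exp(4*t)]
  [t*exp(4*t), 2*t*exp(4*t) + exp(4*t)]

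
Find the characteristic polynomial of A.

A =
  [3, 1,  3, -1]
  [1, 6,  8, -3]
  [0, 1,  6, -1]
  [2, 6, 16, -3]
x^4 - 12*x^3 + 54*x^2 - 108*x + 81

Expanding det(x·I − A) (e.g. by cofactor expansion or by noting that A is similar to its Jordan form J, which has the same characteristic polynomial as A) gives
  χ_A(x) = x^4 - 12*x^3 + 54*x^2 - 108*x + 81
which factors as (x - 3)^4. The eigenvalues (with algebraic multiplicities) are λ = 3 with multiplicity 4.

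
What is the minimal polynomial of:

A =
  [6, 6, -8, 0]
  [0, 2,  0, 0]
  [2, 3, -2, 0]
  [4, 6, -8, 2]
x^2 - 4*x + 4

The characteristic polynomial is χ_A(x) = (x - 2)^4, so the eigenvalues are known. The minimal polynomial is
  m_A(x) = Π_λ (x − λ)^{k_λ}
where k_λ is the size of the *largest* Jordan block for λ (equivalently, the smallest k with (A − λI)^k v = 0 for every generalised eigenvector v of λ).

  λ = 2: largest Jordan block has size 2, contributing (x − 2)^2

So m_A(x) = (x - 2)^2 = x^2 - 4*x + 4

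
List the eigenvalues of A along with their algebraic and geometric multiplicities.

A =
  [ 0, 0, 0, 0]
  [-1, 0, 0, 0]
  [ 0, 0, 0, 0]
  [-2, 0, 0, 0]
λ = 0: alg = 4, geom = 3

Step 1 — factor the characteristic polynomial to read off the algebraic multiplicities:
  χ_A(x) = x^4

Step 2 — compute geometric multiplicities via the rank-nullity identity g(λ) = n − rank(A − λI):
  rank(A − (0)·I) = 1, so dim ker(A − (0)·I) = n − 1 = 3

Summary:
  λ = 0: algebraic multiplicity = 4, geometric multiplicity = 3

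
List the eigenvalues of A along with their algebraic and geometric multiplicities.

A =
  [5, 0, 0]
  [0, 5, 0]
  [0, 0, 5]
λ = 5: alg = 3, geom = 3

Step 1 — factor the characteristic polynomial to read off the algebraic multiplicities:
  χ_A(x) = (x - 5)^3

Step 2 — compute geometric multiplicities via the rank-nullity identity g(λ) = n − rank(A − λI):
  rank(A − (5)·I) = 0, so dim ker(A − (5)·I) = n − 0 = 3

Summary:
  λ = 5: algebraic multiplicity = 3, geometric multiplicity = 3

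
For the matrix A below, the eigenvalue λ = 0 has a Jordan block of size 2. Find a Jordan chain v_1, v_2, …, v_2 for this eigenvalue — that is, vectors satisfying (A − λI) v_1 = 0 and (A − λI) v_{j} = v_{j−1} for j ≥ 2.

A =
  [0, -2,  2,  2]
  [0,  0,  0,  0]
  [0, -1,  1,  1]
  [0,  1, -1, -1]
A Jordan chain for λ = 0 of length 2:
v_1 = (-2, 0, -1, 1)ᵀ
v_2 = (0, 1, 0, 0)ᵀ

Let N = A − (0)·I. We want v_2 with N^2 v_2 = 0 but N^1 v_2 ≠ 0; then v_{j-1} := N · v_j for j = 2, …, 2.

Pick v_2 = (0, 1, 0, 0)ᵀ.
Then v_1 = N · v_2 = (-2, 0, -1, 1)ᵀ.

Sanity check: (A − (0)·I) v_1 = (0, 0, 0, 0)ᵀ = 0. ✓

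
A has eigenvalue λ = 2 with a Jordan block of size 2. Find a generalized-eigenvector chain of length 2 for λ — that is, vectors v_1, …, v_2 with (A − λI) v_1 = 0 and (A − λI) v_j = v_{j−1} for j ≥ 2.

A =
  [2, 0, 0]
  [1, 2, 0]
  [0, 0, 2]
A Jordan chain for λ = 2 of length 2:
v_1 = (0, 1, 0)ᵀ
v_2 = (1, 0, 0)ᵀ

Let N = A − (2)·I. We want v_2 with N^2 v_2 = 0 but N^1 v_2 ≠ 0; then v_{j-1} := N · v_j for j = 2, …, 2.

Pick v_2 = (1, 0, 0)ᵀ.
Then v_1 = N · v_2 = (0, 1, 0)ᵀ.

Sanity check: (A − (2)·I) v_1 = (0, 0, 0)ᵀ = 0. ✓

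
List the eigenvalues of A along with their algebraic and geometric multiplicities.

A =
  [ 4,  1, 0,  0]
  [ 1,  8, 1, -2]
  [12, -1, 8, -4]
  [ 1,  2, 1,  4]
λ = 6: alg = 4, geom = 2

Step 1 — factor the characteristic polynomial to read off the algebraic multiplicities:
  χ_A(x) = (x - 6)^4

Step 2 — compute geometric multiplicities via the rank-nullity identity g(λ) = n − rank(A − λI):
  rank(A − (6)·I) = 2, so dim ker(A − (6)·I) = n − 2 = 2

Summary:
  λ = 6: algebraic multiplicity = 4, geometric multiplicity = 2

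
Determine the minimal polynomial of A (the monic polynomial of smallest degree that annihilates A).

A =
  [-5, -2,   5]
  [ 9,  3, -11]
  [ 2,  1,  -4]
x^3 + 6*x^2 + 12*x + 8

The characteristic polynomial is χ_A(x) = (x + 2)^3, so the eigenvalues are known. The minimal polynomial is
  m_A(x) = Π_λ (x − λ)^{k_λ}
where k_λ is the size of the *largest* Jordan block for λ (equivalently, the smallest k with (A − λI)^k v = 0 for every generalised eigenvector v of λ).

  λ = -2: largest Jordan block has size 3, contributing (x + 2)^3

So m_A(x) = (x + 2)^3 = x^3 + 6*x^2 + 12*x + 8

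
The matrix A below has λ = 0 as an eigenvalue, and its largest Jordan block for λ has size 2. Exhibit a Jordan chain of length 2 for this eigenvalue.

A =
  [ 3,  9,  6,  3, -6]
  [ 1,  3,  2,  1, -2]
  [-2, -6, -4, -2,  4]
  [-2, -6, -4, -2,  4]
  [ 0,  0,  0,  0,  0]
A Jordan chain for λ = 0 of length 2:
v_1 = (3, 1, -2, -2, 0)ᵀ
v_2 = (1, 0, 0, 0, 0)ᵀ

Let N = A − (0)·I. We want v_2 with N^2 v_2 = 0 but N^1 v_2 ≠ 0; then v_{j-1} := N · v_j for j = 2, …, 2.

Pick v_2 = (1, 0, 0, 0, 0)ᵀ.
Then v_1 = N · v_2 = (3, 1, -2, -2, 0)ᵀ.

Sanity check: (A − (0)·I) v_1 = (0, 0, 0, 0, 0)ᵀ = 0. ✓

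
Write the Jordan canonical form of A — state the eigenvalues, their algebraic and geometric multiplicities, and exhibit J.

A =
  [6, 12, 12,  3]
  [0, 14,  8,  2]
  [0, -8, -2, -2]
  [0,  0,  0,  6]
J_2(6) ⊕ J_1(6) ⊕ J_1(6)

The characteristic polynomial is
  det(x·I − A) = x^4 - 24*x^3 + 216*x^2 - 864*x + 1296 = (x - 6)^4

Eigenvalues and multiplicities (the geometric multiplicity of λ is n − rank(A − λI), which equals the number of Jordan blocks for λ):
  λ = 6: algebraic multiplicity = 4, geometric multiplicity = 3

Determining the block sizes for each eigenvalue:
  λ = 6: 3 blocks summing to 4 forces exactly one block of size 2 and the rest size 1 → block sizes [2, 1, 1]

Assembling the blocks gives a Jordan form
J =
  [6, 1, 0, 0]
  [0, 6, 0, 0]
  [0, 0, 6, 0]
  [0, 0, 0, 6]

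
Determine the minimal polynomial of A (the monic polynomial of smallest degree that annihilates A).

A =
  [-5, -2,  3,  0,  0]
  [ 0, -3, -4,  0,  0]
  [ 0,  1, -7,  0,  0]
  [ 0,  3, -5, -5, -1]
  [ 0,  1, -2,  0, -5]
x^3 + 15*x^2 + 75*x + 125

The characteristic polynomial is χ_A(x) = (x + 5)^5, so the eigenvalues are known. The minimal polynomial is
  m_A(x) = Π_λ (x − λ)^{k_λ}
where k_λ is the size of the *largest* Jordan block for λ (equivalently, the smallest k with (A − λI)^k v = 0 for every generalised eigenvector v of λ).

  λ = -5: largest Jordan block has size 3, contributing (x + 5)^3

So m_A(x) = (x + 5)^3 = x^3 + 15*x^2 + 75*x + 125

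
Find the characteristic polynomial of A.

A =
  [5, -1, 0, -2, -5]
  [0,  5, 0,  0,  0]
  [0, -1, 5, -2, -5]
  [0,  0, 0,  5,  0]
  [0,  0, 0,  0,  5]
x^5 - 25*x^4 + 250*x^3 - 1250*x^2 + 3125*x - 3125

Expanding det(x·I − A) (e.g. by cofactor expansion or by noting that A is similar to its Jordan form J, which has the same characteristic polynomial as A) gives
  χ_A(x) = x^5 - 25*x^4 + 250*x^3 - 1250*x^2 + 3125*x - 3125
which factors as (x - 5)^5. The eigenvalues (with algebraic multiplicities) are λ = 5 with multiplicity 5.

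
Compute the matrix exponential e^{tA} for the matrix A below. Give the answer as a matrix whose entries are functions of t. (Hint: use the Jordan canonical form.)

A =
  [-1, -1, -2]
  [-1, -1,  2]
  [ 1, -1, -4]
e^{tA} =
  [t*exp(-2*t) + exp(-2*t), -t*exp(-2*t), -2*t*exp(-2*t)]
  [-t*exp(-2*t), t*exp(-2*t) + exp(-2*t), 2*t*exp(-2*t)]
  [t*exp(-2*t), -t*exp(-2*t), -2*t*exp(-2*t) + exp(-2*t)]

Strategy: write A = P · J · P⁻¹ where J is a Jordan canonical form, so e^{tA} = P · e^{tJ} · P⁻¹, and e^{tJ} can be computed block-by-block.

A has Jordan form
J =
  [-2,  1,  0]
  [ 0, -2,  0]
  [ 0,  0, -2]
(up to reordering of blocks).

Per-block formulas:
  For a 1×1 block at λ = -2: exp(t · [-2]) = [e^(-2t)].
  For a 2×2 Jordan block J_2(-2): exp(t · J_2(-2)) = e^(-2t)·(I + t·N), where N is the 2×2 nilpotent shift.

After assembling e^{tJ} and conjugating by P, we get:

e^{tA} =
  [t*exp(-2*t) + exp(-2*t), -t*exp(-2*t), -2*t*exp(-2*t)]
  [-t*exp(-2*t), t*exp(-2*t) + exp(-2*t), 2*t*exp(-2*t)]
  [t*exp(-2*t), -t*exp(-2*t), -2*t*exp(-2*t) + exp(-2*t)]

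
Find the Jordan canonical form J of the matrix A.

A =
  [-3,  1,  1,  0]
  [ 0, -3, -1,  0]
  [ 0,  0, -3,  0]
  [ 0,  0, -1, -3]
J_3(-3) ⊕ J_1(-3)

The characteristic polynomial is
  det(x·I − A) = x^4 + 12*x^3 + 54*x^2 + 108*x + 81 = (x + 3)^4

Eigenvalues and multiplicities (the geometric multiplicity of λ is n − rank(A − λI), which equals the number of Jordan blocks for λ):
  λ = -3: algebraic multiplicity = 4, geometric multiplicity = 2

Determining the block sizes for each eigenvalue:
  λ = -3: with am = 4 and gm = 2, the partition is not yet determined (e.g. several partitions of 4 into 2 parts exist). Let N = A − (-3)·I. Computing rank(N^1) = 2, rank(N^2) = 1, rank(N^3) = 0; the number of blocks of size ≥ j is rank(N^{j−1}) − rank(N^j), giving [2, 1, 1]. So we have 1 block(s) of size 3, 1 block(s) of size 1 → block sizes [3, 1]

Assembling the blocks gives a Jordan form
J =
  [-3,  1,  0,  0]
  [ 0, -3,  1,  0]
  [ 0,  0, -3,  0]
  [ 0,  0,  0, -3]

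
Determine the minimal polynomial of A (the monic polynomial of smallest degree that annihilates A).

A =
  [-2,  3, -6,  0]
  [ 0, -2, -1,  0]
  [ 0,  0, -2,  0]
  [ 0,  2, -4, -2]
x^3 + 6*x^2 + 12*x + 8

The characteristic polynomial is χ_A(x) = (x + 2)^4, so the eigenvalues are known. The minimal polynomial is
  m_A(x) = Π_λ (x − λ)^{k_λ}
where k_λ is the size of the *largest* Jordan block for λ (equivalently, the smallest k with (A − λI)^k v = 0 for every generalised eigenvector v of λ).

  λ = -2: largest Jordan block has size 3, contributing (x + 2)^3

So m_A(x) = (x + 2)^3 = x^3 + 6*x^2 + 12*x + 8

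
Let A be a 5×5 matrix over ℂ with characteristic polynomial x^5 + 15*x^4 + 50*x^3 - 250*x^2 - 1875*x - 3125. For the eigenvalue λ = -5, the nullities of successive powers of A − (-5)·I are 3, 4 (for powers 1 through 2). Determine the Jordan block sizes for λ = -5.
Block sizes for λ = -5: [2, 1, 1]

From the dimensions of kernels of powers, the number of Jordan blocks of size at least j is d_j − d_{j−1} where d_j = dim ker(N^j) (with d_0 = 0). Computing the differences gives [3, 1].
The number of blocks of size exactly k is (#blocks of size ≥ k) − (#blocks of size ≥ k + 1), so the partition is: 2 block(s) of size 1, 1 block(s) of size 2.
In nonincreasing order the block sizes are [2, 1, 1].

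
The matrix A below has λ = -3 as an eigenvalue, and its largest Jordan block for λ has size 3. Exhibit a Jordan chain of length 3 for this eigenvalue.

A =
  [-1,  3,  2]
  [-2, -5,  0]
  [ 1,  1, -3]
A Jordan chain for λ = -3 of length 3:
v_1 = (2, -2, 1)ᵀ
v_2 = (3, -2, 1)ᵀ
v_3 = (0, 1, 0)ᵀ

Let N = A − (-3)·I. We want v_3 with N^3 v_3 = 0 but N^2 v_3 ≠ 0; then v_{j-1} := N · v_j for j = 3, …, 2.

Pick v_3 = (0, 1, 0)ᵀ.
Then v_2 = N · v_3 = (3, -2, 1)ᵀ.
Then v_1 = N · v_2 = (2, -2, 1)ᵀ.

Sanity check: (A − (-3)·I) v_1 = (0, 0, 0)ᵀ = 0. ✓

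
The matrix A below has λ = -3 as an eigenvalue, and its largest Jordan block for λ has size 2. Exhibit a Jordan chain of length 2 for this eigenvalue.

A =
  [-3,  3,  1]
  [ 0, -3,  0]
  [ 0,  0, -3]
A Jordan chain for λ = -3 of length 2:
v_1 = (3, 0, 0)ᵀ
v_2 = (0, 1, 0)ᵀ

Let N = A − (-3)·I. We want v_2 with N^2 v_2 = 0 but N^1 v_2 ≠ 0; then v_{j-1} := N · v_j for j = 2, …, 2.

Pick v_2 = (0, 1, 0)ᵀ.
Then v_1 = N · v_2 = (3, 0, 0)ᵀ.

Sanity check: (A − (-3)·I) v_1 = (0, 0, 0)ᵀ = 0. ✓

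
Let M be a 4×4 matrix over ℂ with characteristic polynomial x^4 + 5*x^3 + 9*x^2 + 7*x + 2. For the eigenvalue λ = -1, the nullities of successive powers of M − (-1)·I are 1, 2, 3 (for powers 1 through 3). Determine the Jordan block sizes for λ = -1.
Block sizes for λ = -1: [3]

From the dimensions of kernels of powers, the number of Jordan blocks of size at least j is d_j − d_{j−1} where d_j = dim ker(N^j) (with d_0 = 0). Computing the differences gives [1, 1, 1].
The number of blocks of size exactly k is (#blocks of size ≥ k) − (#blocks of size ≥ k + 1), so the partition is: 1 block(s) of size 3.
In nonincreasing order the block sizes are [3].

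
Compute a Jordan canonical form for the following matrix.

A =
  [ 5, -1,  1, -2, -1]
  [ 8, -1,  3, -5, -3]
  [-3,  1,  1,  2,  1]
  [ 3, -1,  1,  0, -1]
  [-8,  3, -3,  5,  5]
J_2(2) ⊕ J_2(2) ⊕ J_1(2)

The characteristic polynomial is
  det(x·I − A) = x^5 - 10*x^4 + 40*x^3 - 80*x^2 + 80*x - 32 = (x - 2)^5

Eigenvalues and multiplicities (the geometric multiplicity of λ is n − rank(A − λI), which equals the number of Jordan blocks for λ):
  λ = 2: algebraic multiplicity = 5, geometric multiplicity = 3

Determining the block sizes for each eigenvalue:
  λ = 2: with am = 5 and gm = 3, the partition is not yet determined (e.g. several partitions of 5 into 3 parts exist). Let N = A − (2)·I. Computing rank(N^1) = 2, rank(N^2) = 0; the number of blocks of size ≥ j is rank(N^{j−1}) − rank(N^j), giving [3, 2]. So we have 2 block(s) of size 2, 1 block(s) of size 1 → block sizes [2, 2, 1]

Assembling the blocks gives a Jordan form
J =
  [2, 1, 0, 0, 0]
  [0, 2, 0, 0, 0]
  [0, 0, 2, 1, 0]
  [0, 0, 0, 2, 0]
  [0, 0, 0, 0, 2]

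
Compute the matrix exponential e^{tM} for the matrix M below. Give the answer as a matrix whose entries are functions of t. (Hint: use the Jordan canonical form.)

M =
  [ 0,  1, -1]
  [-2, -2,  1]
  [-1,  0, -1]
e^{tM} =
  [t*exp(-t) + exp(-t), t*exp(-t), -t*exp(-t)]
  [-t^2*exp(-t)/2 - 2*t*exp(-t), -t^2*exp(-t)/2 - t*exp(-t) + exp(-t), t^2*exp(-t)/2 + t*exp(-t)]
  [-t^2*exp(-t)/2 - t*exp(-t), -t^2*exp(-t)/2, t^2*exp(-t)/2 + exp(-t)]

Strategy: write M = P · J · P⁻¹ where J is a Jordan canonical form, so e^{tM} = P · e^{tJ} · P⁻¹, and e^{tJ} can be computed block-by-block.

M has Jordan form
J =
  [-1,  1,  0]
  [ 0, -1,  1]
  [ 0,  0, -1]
(up to reordering of blocks).

Per-block formulas:
  For a 3×3 Jordan block J_3(-1): exp(t · J_3(-1)) = e^(-1t)·(I + t·N + (t^2/2)·N^2), where N is the 3×3 nilpotent shift.

After assembling e^{tJ} and conjugating by P, we get:

e^{tM} =
  [t*exp(-t) + exp(-t), t*exp(-t), -t*exp(-t)]
  [-t^2*exp(-t)/2 - 2*t*exp(-t), -t^2*exp(-t)/2 - t*exp(-t) + exp(-t), t^2*exp(-t)/2 + t*exp(-t)]
  [-t^2*exp(-t)/2 - t*exp(-t), -t^2*exp(-t)/2, t^2*exp(-t)/2 + exp(-t)]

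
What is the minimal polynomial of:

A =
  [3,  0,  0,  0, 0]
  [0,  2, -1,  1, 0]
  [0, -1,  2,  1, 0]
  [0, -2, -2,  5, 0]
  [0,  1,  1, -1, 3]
x^2 - 6*x + 9

The characteristic polynomial is χ_A(x) = (x - 3)^5, so the eigenvalues are known. The minimal polynomial is
  m_A(x) = Π_λ (x − λ)^{k_λ}
where k_λ is the size of the *largest* Jordan block for λ (equivalently, the smallest k with (A − λI)^k v = 0 for every generalised eigenvector v of λ).

  λ = 3: largest Jordan block has size 2, contributing (x − 3)^2

So m_A(x) = (x - 3)^2 = x^2 - 6*x + 9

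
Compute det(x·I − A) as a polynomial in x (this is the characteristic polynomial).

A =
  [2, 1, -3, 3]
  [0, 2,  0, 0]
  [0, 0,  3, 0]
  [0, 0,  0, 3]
x^4 - 10*x^3 + 37*x^2 - 60*x + 36

Expanding det(x·I − A) (e.g. by cofactor expansion or by noting that A is similar to its Jordan form J, which has the same characteristic polynomial as A) gives
  χ_A(x) = x^4 - 10*x^3 + 37*x^2 - 60*x + 36
which factors as (x - 3)^2*(x - 2)^2. The eigenvalues (with algebraic multiplicities) are λ = 2 with multiplicity 2, λ = 3 with multiplicity 2.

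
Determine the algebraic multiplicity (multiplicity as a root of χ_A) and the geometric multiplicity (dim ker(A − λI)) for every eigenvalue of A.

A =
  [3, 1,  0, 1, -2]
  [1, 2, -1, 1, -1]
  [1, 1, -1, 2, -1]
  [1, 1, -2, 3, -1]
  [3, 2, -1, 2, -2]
λ = 1: alg = 5, geom = 2

Step 1 — factor the characteristic polynomial to read off the algebraic multiplicities:
  χ_A(x) = (x - 1)^5

Step 2 — compute geometric multiplicities via the rank-nullity identity g(λ) = n − rank(A − λI):
  rank(A − (1)·I) = 3, so dim ker(A − (1)·I) = n − 3 = 2

Summary:
  λ = 1: algebraic multiplicity = 5, geometric multiplicity = 2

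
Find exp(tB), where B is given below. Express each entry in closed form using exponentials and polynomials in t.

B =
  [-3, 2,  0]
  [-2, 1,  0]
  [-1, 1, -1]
e^{tB} =
  [-2*t*exp(-t) + exp(-t), 2*t*exp(-t), 0]
  [-2*t*exp(-t), 2*t*exp(-t) + exp(-t), 0]
  [-t*exp(-t), t*exp(-t), exp(-t)]

Strategy: write B = P · J · P⁻¹ where J is a Jordan canonical form, so e^{tB} = P · e^{tJ} · P⁻¹, and e^{tJ} can be computed block-by-block.

B has Jordan form
J =
  [-1,  1,  0]
  [ 0, -1,  0]
  [ 0,  0, -1]
(up to reordering of blocks).

Per-block formulas:
  For a 1×1 block at λ = -1: exp(t · [-1]) = [e^(-1t)].
  For a 2×2 Jordan block J_2(-1): exp(t · J_2(-1)) = e^(-1t)·(I + t·N), where N is the 2×2 nilpotent shift.

After assembling e^{tJ} and conjugating by P, we get:

e^{tB} =
  [-2*t*exp(-t) + exp(-t), 2*t*exp(-t), 0]
  [-2*t*exp(-t), 2*t*exp(-t) + exp(-t), 0]
  [-t*exp(-t), t*exp(-t), exp(-t)]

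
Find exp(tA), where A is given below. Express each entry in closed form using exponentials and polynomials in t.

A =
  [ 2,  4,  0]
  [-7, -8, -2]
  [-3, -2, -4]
e^{tA} =
  [2*t*exp(-4*t) + 2*exp(-2*t) - exp(-4*t), 2*exp(-2*t) - 2*exp(-4*t), 4*t*exp(-4*t) - 2*exp(-2*t) + 2*exp(-4*t)]
  [-3*t*exp(-4*t) - 2*exp(-2*t) + 2*exp(-4*t), -2*exp(-2*t) + 3*exp(-4*t), -6*t*exp(-4*t) + 2*exp(-2*t) - 2*exp(-4*t)]
  [-t*exp(-4*t) - exp(-2*t) + exp(-4*t), -exp(-2*t) + exp(-4*t), -2*t*exp(-4*t) + exp(-2*t)]

Strategy: write A = P · J · P⁻¹ where J is a Jordan canonical form, so e^{tA} = P · e^{tJ} · P⁻¹, and e^{tJ} can be computed block-by-block.

A has Jordan form
J =
  [-4,  1,  0]
  [ 0, -4,  0]
  [ 0,  0, -2]
(up to reordering of blocks).

Per-block formulas:
  For a 1×1 block at λ = -2: exp(t · [-2]) = [e^(-2t)].
  For a 2×2 Jordan block J_2(-4): exp(t · J_2(-4)) = e^(-4t)·(I + t·N), where N is the 2×2 nilpotent shift.

After assembling e^{tJ} and conjugating by P, we get:

e^{tA} =
  [2*t*exp(-4*t) + 2*exp(-2*t) - exp(-4*t), 2*exp(-2*t) - 2*exp(-4*t), 4*t*exp(-4*t) - 2*exp(-2*t) + 2*exp(-4*t)]
  [-3*t*exp(-4*t) - 2*exp(-2*t) + 2*exp(-4*t), -2*exp(-2*t) + 3*exp(-4*t), -6*t*exp(-4*t) + 2*exp(-2*t) - 2*exp(-4*t)]
  [-t*exp(-4*t) - exp(-2*t) + exp(-4*t), -exp(-2*t) + exp(-4*t), -2*t*exp(-4*t) + exp(-2*t)]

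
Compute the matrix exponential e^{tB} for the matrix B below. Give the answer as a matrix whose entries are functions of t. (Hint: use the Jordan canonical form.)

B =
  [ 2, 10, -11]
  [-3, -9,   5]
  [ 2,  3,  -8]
e^{tB} =
  [-3*t^2*exp(-5*t)/2 + 7*t*exp(-5*t) + exp(-5*t), -3*t^2*exp(-5*t)/2 + 10*t*exp(-5*t), 3*t^2*exp(-5*t) - 11*t*exp(-5*t)]
  [t^2*exp(-5*t)/2 - 3*t*exp(-5*t), t^2*exp(-5*t)/2 - 4*t*exp(-5*t) + exp(-5*t), -t^2*exp(-5*t) + 5*t*exp(-5*t)]
  [-t^2*exp(-5*t)/2 + 2*t*exp(-5*t), -t^2*exp(-5*t)/2 + 3*t*exp(-5*t), t^2*exp(-5*t) - 3*t*exp(-5*t) + exp(-5*t)]

Strategy: write B = P · J · P⁻¹ where J is a Jordan canonical form, so e^{tB} = P · e^{tJ} · P⁻¹, and e^{tJ} can be computed block-by-block.

B has Jordan form
J =
  [-5,  1,  0]
  [ 0, -5,  1]
  [ 0,  0, -5]
(up to reordering of blocks).

Per-block formulas:
  For a 3×3 Jordan block J_3(-5): exp(t · J_3(-5)) = e^(-5t)·(I + t·N + (t^2/2)·N^2), where N is the 3×3 nilpotent shift.

After assembling e^{tJ} and conjugating by P, we get:

e^{tB} =
  [-3*t^2*exp(-5*t)/2 + 7*t*exp(-5*t) + exp(-5*t), -3*t^2*exp(-5*t)/2 + 10*t*exp(-5*t), 3*t^2*exp(-5*t) - 11*t*exp(-5*t)]
  [t^2*exp(-5*t)/2 - 3*t*exp(-5*t), t^2*exp(-5*t)/2 - 4*t*exp(-5*t) + exp(-5*t), -t^2*exp(-5*t) + 5*t*exp(-5*t)]
  [-t^2*exp(-5*t)/2 + 2*t*exp(-5*t), -t^2*exp(-5*t)/2 + 3*t*exp(-5*t), t^2*exp(-5*t) - 3*t*exp(-5*t) + exp(-5*t)]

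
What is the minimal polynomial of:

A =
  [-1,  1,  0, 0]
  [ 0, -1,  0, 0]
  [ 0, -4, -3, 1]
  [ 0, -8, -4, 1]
x^2 + 2*x + 1

The characteristic polynomial is χ_A(x) = (x + 1)^4, so the eigenvalues are known. The minimal polynomial is
  m_A(x) = Π_λ (x − λ)^{k_λ}
where k_λ is the size of the *largest* Jordan block for λ (equivalently, the smallest k with (A − λI)^k v = 0 for every generalised eigenvector v of λ).

  λ = -1: largest Jordan block has size 2, contributing (x + 1)^2

So m_A(x) = (x + 1)^2 = x^2 + 2*x + 1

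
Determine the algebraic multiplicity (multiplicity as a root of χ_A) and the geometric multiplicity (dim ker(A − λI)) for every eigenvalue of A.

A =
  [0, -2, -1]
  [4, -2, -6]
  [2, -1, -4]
λ = -2: alg = 3, geom = 1

Step 1 — factor the characteristic polynomial to read off the algebraic multiplicities:
  χ_A(x) = (x + 2)^3

Step 2 — compute geometric multiplicities via the rank-nullity identity g(λ) = n − rank(A − λI):
  rank(A − (-2)·I) = 2, so dim ker(A − (-2)·I) = n − 2 = 1

Summary:
  λ = -2: algebraic multiplicity = 3, geometric multiplicity = 1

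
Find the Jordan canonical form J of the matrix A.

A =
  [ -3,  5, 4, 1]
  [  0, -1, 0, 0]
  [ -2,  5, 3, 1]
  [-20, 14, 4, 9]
J_1(-1) ⊕ J_1(-1) ⊕ J_2(5)

The characteristic polynomial is
  det(x·I − A) = x^4 - 8*x^3 + 6*x^2 + 40*x + 25 = (x - 5)^2*(x + 1)^2

Eigenvalues and multiplicities (the geometric multiplicity of λ is n − rank(A − λI), which equals the number of Jordan blocks for λ):
  λ = -1: algebraic multiplicity = 2, geometric multiplicity = 2
  λ = 5: algebraic multiplicity = 2, geometric multiplicity = 1

Determining the block sizes for each eigenvalue:
  λ = -1: gm = am = 2, so every block has size 1 → block sizes [1, 1]
  λ = 5: one block (gm = 1), so the single block has size am = 2 → block sizes [2]

Assembling the blocks gives a Jordan form
J =
  [-1,  0, 0, 0]
  [ 0, -1, 0, 0]
  [ 0,  0, 5, 1]
  [ 0,  0, 0, 5]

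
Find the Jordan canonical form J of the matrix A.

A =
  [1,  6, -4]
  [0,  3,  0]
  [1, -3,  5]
J_2(3) ⊕ J_1(3)

The characteristic polynomial is
  det(x·I − A) = x^3 - 9*x^2 + 27*x - 27 = (x - 3)^3

Eigenvalues and multiplicities (the geometric multiplicity of λ is n − rank(A − λI), which equals the number of Jordan blocks for λ):
  λ = 3: algebraic multiplicity = 3, geometric multiplicity = 2

Determining the block sizes for each eigenvalue:
  λ = 3: 2 blocks summing to 3 forces exactly one block of size 2 and the rest size 1 → block sizes [2, 1]

Assembling the blocks gives a Jordan form
J =
  [3, 1, 0]
  [0, 3, 0]
  [0, 0, 3]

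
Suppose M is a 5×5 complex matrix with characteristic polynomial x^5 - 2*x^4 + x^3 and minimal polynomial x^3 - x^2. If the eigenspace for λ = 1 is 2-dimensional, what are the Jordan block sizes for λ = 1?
Block sizes for λ = 1: [1, 1]

Step 1 — from the characteristic polynomial, algebraic multiplicity of λ = 1 is 2. From dim ker(M − (1)·I) = 2, there are exactly 2 Jordan blocks for λ = 1.
Step 2 — from the minimal polynomial, the factor (x − 1) tells us the largest block for λ = 1 has size 1.
Step 3 — with total size 2, 2 blocks, and largest block 1, the block sizes (in nonincreasing order) are [1, 1].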